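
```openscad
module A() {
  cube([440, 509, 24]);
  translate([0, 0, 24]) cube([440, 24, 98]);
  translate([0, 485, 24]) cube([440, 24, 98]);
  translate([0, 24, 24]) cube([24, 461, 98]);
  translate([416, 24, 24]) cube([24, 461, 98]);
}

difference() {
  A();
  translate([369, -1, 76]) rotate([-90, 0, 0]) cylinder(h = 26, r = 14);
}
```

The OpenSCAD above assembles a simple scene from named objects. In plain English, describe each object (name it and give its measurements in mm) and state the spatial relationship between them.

A is an open-topped rectangular box: outside dimensions 440×509×122 mm, with a uniform wall and base thickness of 24 mm. The base is a full 440×509 slab on the floor; four walls sit on top of the base. The front and back walls (the −y and +y sides) span the full width; the two side walls fit between them.

The open box has a circular hole of radius 14 mm through its front wall, centred at (x = 369, z = 76).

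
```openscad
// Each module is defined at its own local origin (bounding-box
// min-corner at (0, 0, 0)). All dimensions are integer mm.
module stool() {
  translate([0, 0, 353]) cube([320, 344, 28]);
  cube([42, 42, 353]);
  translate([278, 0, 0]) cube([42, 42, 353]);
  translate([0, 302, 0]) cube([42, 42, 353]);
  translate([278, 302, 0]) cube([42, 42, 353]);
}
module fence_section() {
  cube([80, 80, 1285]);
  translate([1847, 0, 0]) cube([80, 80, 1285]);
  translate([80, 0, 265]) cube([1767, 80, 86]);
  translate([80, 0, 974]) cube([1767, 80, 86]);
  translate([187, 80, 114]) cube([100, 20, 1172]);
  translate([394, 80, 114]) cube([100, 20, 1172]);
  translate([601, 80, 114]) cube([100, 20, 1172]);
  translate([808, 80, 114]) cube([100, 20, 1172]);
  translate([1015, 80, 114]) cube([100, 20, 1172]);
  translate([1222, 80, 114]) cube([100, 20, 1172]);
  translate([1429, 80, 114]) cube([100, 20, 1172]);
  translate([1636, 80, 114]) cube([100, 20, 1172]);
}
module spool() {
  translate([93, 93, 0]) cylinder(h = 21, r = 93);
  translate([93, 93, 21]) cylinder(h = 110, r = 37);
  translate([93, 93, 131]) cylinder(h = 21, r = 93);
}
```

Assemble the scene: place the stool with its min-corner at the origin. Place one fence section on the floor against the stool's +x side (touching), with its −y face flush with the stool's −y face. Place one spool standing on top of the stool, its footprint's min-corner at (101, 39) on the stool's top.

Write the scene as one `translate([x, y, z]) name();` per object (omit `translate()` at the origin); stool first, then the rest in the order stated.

stool();
translate([320, 0, 0]) fence_section();
translate([101, 39, 381]) spool();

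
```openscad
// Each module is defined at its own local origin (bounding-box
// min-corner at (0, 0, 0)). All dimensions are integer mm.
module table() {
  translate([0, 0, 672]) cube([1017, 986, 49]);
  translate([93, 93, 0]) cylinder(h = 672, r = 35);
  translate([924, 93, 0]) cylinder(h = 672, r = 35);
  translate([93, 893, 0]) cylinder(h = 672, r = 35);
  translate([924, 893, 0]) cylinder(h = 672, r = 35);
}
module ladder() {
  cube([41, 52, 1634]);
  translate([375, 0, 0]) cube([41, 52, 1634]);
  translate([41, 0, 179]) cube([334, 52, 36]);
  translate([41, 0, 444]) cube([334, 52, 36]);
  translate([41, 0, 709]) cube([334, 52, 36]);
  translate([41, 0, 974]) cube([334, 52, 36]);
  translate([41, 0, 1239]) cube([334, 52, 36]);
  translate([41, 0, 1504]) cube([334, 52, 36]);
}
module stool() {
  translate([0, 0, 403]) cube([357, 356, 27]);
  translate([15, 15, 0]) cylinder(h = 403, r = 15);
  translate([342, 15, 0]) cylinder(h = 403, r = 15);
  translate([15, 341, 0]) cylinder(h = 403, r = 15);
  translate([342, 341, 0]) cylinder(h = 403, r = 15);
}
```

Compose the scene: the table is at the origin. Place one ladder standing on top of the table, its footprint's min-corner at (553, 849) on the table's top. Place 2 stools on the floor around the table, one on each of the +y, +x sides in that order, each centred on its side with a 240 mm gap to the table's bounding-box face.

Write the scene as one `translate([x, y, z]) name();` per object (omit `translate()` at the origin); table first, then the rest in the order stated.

table();
translate([553, 849, 721]) ladder();
translate([330, 1226, 0]) stool();
translate([1257, 315, 0]) stool();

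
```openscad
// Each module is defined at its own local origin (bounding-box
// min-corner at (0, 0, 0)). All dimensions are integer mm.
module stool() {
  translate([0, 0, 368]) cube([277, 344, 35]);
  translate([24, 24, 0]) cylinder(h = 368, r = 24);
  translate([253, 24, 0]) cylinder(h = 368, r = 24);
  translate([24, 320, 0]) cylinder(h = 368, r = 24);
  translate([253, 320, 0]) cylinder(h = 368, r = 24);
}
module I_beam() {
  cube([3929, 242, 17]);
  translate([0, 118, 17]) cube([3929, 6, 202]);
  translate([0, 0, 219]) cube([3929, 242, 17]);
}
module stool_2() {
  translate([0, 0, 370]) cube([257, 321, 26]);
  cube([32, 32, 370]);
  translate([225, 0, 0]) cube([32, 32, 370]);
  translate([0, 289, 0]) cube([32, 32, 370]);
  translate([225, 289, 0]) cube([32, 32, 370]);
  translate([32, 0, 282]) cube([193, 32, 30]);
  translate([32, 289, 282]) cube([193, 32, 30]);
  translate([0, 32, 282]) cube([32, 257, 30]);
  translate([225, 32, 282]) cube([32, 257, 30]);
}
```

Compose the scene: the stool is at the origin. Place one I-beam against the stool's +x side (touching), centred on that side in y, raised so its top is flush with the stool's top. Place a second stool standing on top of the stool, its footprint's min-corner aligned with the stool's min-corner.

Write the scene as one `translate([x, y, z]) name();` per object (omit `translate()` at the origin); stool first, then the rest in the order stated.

stool();
translate([277, 51, 167]) I_beam();
translate([0, 0, 403]) stool_2();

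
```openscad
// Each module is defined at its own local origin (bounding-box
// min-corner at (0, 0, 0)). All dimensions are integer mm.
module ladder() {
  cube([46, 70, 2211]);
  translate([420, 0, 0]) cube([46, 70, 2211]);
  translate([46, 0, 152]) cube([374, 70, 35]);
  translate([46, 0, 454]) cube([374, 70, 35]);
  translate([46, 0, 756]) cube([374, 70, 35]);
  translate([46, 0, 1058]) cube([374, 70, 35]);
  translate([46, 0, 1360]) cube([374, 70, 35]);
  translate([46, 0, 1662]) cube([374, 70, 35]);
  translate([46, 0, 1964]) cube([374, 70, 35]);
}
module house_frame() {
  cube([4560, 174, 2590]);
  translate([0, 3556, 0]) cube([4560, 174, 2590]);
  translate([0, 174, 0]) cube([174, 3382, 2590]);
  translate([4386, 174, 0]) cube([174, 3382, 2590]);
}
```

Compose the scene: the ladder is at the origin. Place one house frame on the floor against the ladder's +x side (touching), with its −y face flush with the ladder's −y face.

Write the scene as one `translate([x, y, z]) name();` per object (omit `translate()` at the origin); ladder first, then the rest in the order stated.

ladder();
translate([466, 0, 0]) house_frame();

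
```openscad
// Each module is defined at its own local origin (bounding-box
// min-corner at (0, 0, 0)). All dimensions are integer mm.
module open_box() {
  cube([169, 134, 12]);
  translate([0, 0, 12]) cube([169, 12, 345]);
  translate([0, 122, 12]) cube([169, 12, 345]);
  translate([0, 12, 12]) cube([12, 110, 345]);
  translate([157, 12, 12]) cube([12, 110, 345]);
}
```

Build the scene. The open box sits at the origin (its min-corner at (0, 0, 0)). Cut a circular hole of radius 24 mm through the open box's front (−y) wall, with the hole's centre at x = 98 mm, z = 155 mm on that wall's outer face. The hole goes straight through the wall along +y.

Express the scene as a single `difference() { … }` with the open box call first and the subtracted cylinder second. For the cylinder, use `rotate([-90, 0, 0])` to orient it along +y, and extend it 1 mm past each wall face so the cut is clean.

difference() {
  open_box();
  translate([98, -1, 155]) rotate([-90, 0, 0]) cylinder(h = 14, r = 24);
}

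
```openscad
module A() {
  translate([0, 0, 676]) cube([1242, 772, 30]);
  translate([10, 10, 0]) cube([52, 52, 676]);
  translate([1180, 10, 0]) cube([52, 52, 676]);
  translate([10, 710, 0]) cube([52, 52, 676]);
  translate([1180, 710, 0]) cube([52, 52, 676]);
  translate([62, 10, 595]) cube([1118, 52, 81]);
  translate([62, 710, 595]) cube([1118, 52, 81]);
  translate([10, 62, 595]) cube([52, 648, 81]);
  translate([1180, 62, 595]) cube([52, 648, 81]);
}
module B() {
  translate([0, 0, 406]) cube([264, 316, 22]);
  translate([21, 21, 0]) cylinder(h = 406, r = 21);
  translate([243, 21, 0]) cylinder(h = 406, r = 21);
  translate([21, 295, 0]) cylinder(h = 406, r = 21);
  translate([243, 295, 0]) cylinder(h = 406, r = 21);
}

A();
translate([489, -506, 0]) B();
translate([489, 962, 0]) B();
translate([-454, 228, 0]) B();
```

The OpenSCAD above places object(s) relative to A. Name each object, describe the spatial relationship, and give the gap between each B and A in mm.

Each stool's nearest face is 190 mm from the table's bounding box.

A is a table. B is a stool. Three stools sit around the table at the −y, +y, −x sides. The gap between each stool and the table is 190 mm.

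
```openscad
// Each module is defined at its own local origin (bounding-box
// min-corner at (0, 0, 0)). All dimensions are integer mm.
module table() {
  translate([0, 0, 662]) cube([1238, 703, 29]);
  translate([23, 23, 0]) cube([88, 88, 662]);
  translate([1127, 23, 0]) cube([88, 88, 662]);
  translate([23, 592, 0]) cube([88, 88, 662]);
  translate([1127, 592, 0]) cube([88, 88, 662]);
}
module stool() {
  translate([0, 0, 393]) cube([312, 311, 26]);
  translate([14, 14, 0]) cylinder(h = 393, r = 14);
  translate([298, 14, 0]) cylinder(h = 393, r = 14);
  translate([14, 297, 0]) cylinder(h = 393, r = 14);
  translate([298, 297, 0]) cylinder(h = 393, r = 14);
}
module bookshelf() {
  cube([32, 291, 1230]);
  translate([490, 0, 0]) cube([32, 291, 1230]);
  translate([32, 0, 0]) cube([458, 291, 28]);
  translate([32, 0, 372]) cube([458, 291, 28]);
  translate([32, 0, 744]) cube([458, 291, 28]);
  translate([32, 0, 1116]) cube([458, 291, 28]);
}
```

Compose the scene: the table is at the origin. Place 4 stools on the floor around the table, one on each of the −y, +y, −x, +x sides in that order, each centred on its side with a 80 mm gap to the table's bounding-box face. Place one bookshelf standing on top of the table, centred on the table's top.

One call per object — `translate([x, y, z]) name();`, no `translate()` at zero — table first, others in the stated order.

table();
translate([463, -391, 0]) stool();
translate([463, 783, 0]) stool();
translate([-392, 196, 0]) stool();
translate([1318, 196, 0]) stool();
translate([358, 206, 691]) bookshelf();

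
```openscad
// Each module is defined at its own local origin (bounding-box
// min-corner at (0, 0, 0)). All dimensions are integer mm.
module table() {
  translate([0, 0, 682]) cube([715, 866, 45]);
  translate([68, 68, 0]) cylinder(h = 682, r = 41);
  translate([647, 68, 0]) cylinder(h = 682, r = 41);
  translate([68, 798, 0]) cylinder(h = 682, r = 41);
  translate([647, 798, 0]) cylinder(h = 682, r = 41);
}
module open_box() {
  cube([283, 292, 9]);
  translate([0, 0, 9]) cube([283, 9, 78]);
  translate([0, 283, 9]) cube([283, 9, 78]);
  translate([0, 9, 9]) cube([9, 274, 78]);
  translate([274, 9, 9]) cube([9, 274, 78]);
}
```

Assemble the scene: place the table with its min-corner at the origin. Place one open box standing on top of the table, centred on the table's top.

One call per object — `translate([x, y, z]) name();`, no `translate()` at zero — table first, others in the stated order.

table();
translate([216, 287, 727]) open_box();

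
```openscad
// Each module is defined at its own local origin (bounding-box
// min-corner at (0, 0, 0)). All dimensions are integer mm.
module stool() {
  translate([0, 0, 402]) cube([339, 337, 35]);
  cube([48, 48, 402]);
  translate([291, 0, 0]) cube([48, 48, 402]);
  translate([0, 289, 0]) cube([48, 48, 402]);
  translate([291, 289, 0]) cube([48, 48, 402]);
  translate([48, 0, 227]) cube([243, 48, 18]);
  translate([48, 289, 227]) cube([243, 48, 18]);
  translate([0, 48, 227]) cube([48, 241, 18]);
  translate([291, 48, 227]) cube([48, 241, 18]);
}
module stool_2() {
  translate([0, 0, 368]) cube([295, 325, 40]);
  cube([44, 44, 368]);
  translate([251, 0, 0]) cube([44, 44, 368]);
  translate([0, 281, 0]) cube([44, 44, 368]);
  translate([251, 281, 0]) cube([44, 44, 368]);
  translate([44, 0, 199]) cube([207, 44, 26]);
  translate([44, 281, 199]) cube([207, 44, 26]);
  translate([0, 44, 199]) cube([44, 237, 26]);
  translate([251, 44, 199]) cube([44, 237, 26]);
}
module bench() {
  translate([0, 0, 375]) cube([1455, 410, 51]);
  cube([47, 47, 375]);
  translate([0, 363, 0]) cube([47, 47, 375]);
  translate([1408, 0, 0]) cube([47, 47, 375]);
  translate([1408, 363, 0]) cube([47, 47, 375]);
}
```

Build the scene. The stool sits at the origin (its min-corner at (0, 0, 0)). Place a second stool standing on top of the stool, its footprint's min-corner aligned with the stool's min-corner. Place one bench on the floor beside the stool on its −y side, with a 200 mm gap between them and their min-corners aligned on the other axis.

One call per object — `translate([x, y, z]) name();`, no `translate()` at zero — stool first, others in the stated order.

stool();
translate([0, 0, 437]) stool_2();
translate([0, -610, 0]) bench();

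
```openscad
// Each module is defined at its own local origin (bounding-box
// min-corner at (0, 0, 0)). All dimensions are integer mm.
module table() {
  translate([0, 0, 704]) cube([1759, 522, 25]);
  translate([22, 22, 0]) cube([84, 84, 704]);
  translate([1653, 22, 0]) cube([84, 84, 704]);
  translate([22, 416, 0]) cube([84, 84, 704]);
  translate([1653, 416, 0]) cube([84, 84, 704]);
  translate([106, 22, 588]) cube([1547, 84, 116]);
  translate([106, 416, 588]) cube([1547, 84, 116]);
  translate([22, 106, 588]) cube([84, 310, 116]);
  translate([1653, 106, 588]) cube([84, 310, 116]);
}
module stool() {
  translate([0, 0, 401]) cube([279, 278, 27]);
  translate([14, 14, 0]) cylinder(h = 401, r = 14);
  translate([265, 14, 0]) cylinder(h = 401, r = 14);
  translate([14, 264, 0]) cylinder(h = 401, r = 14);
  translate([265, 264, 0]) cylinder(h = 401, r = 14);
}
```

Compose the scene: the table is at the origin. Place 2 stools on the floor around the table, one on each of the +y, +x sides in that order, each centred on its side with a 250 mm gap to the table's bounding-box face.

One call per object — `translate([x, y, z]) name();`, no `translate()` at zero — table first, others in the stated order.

table();
translate([740, 772, 0]) stool();
translate([2009, 122, 0]) stool();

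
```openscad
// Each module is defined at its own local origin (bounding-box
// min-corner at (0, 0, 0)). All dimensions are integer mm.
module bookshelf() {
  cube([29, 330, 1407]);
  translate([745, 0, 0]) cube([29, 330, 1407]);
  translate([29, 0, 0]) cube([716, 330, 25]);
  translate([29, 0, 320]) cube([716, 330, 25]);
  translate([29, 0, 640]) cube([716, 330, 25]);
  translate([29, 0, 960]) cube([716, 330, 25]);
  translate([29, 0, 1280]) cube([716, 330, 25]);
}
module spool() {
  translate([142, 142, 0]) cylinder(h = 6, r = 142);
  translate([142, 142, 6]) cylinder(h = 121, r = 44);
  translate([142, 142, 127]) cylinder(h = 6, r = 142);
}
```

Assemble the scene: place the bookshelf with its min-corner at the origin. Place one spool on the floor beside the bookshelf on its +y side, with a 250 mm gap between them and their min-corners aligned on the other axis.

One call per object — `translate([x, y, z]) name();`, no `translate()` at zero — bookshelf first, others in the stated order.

bookshelf();
translate([0, 580, 0]) spool();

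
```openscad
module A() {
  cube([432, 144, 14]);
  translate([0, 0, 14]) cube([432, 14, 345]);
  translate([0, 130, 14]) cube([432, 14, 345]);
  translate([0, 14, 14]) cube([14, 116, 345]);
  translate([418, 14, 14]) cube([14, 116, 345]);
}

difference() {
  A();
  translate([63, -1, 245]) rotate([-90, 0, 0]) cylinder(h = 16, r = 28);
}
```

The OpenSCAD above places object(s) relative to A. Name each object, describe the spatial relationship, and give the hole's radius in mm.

The subtracted cylinder has r = 28 mm.

A is an open box. The open box has a circular hole through its front wall. The hole's radius is 28 mm.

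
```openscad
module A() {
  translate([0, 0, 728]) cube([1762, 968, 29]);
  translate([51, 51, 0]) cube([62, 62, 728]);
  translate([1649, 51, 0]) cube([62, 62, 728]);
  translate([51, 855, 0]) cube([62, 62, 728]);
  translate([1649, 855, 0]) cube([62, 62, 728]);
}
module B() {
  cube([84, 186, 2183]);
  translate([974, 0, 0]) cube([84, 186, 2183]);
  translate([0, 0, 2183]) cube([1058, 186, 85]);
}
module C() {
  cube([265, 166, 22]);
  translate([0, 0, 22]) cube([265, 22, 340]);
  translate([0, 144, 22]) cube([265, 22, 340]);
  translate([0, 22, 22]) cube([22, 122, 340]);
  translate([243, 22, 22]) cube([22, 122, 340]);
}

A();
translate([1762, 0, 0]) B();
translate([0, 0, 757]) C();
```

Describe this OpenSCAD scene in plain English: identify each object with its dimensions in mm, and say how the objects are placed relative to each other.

A is a table with a 1762×968 mm rectangular top, 29 mm thick, top surface at z = 757 mm, supported by four 62×62 mm square legs, each inset 51 mm from the nearest pair of top edges, running from the floor.

B is a rectangular door frame: two vertical jambs of 84×186 mm section, 2183 mm tall, with a clear opening 890 mm wide between their inner faces. A header 85 mm tall and 186 mm deep lies on top of the jambs and spans the full outside width.

C is an open-topped rectangular box: outside dimensions 265×166×362 mm, with a uniform wall and base thickness of 22 mm. The base is a full 265×166 slab on the floor; four walls sit on top of the base. The front and back walls (the −y and +y sides) span the full width; the two side walls fit between them.

The door frame is against the table's +x side, with their −y faces flush. The open box is on top of the table.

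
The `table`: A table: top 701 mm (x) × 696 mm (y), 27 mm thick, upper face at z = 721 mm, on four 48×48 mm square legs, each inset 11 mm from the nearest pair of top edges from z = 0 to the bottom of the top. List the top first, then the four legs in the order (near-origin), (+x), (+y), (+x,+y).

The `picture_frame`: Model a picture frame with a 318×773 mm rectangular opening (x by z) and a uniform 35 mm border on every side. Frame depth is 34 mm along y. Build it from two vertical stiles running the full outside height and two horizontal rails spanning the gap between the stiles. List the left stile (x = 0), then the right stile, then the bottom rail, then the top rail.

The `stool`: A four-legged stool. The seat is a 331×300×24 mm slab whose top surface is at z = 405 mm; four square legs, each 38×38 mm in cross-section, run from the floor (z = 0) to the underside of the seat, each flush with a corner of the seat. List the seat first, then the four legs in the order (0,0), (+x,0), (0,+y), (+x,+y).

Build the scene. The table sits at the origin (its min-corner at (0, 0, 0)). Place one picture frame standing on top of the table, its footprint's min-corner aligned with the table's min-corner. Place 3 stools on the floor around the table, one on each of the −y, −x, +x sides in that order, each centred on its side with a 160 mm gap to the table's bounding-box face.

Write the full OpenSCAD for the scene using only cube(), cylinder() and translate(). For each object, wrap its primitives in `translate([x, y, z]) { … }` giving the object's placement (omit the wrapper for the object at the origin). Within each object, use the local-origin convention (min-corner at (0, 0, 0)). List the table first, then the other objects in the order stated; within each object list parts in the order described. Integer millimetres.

translate([0, 0, 694]) cube([701, 696, 27]);
translate([11, 11, 0]) cube([48, 48, 694]);
translate([642, 11, 0]) cube([48, 48, 694]);
translate([11, 637, 0]) cube([48, 48, 694]);
translate([642, 637, 0]) cube([48, 48, 694]);
translate([0, 0, 721]) {
  cube([35, 34, 843]);
  translate([353, 0, 0]) cube([35, 34, 843]);
  translate([35, 0, 0]) cube([318, 34, 35]);
  translate([35, 0, 808]) cube([318, 34, 35]);
}
translate([185, -460, 0]) {
  translate([0, 0, 381]) cube([331, 300, 24]);
  cube([38, 38, 381]);
  translate([293, 0, 0]) cube([38, 38, 381]);
  translate([0, 262, 0]) cube([38, 38, 381]);
  translate([293, 262, 0]) cube([38, 38, 381]);
}
translate([-491, 198, 0]) {
  translate([0, 0, 381]) cube([331, 300, 24]);
  cube([38, 38, 381]);
  translate([293, 0, 0]) cube([38, 38, 381]);
  translate([0, 262, 0]) cube([38, 38, 381]);
  translate([293, 262, 0]) cube([38, 38, 381]);
}
translate([861, 198, 0]) {
  translate([0, 0, 381]) cube([331, 300, 24]);
  cube([38, 38, 381]);
  translate([293, 0, 0]) cube([38, 38, 381]);
  translate([0, 262, 0]) cube([38, 38, 381]);
  translate([293, 262, 0]) cube([38, 38, 381]);
}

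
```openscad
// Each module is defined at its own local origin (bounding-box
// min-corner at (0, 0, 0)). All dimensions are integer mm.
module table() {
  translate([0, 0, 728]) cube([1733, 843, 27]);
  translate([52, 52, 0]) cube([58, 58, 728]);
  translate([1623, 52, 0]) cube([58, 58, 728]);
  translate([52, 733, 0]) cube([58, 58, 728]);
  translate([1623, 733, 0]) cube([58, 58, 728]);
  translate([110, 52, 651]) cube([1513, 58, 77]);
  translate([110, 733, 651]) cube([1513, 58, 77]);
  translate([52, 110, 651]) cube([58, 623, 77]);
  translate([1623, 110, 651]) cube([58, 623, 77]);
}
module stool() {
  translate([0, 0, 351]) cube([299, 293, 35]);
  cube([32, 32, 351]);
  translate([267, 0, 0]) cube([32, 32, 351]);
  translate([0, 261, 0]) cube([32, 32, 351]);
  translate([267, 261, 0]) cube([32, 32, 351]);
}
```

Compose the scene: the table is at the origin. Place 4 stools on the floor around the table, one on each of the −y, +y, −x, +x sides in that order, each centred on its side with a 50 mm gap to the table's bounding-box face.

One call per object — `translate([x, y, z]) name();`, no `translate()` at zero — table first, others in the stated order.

table();
translate([717, -343, 0]) stool();
translate([717, 893, 0]) stool();
translate([-349, 275, 0]) stool();
translate([1783, 275, 0]) stool();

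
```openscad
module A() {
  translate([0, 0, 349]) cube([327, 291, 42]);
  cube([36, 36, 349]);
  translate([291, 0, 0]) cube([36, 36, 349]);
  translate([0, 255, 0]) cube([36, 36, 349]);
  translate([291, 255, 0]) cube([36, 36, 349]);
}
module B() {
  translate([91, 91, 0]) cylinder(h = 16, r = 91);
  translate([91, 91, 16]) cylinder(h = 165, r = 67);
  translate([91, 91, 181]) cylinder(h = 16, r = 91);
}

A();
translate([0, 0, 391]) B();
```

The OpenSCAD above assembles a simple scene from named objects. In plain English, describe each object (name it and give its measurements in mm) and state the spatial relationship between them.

A is a simple wooden stool: a rectangular seat 327 mm (x) by 291 mm (y), 42 mm thick, top face at z = 391 mm, on four square legs, each 36×36 mm in cross-section. The legs rest on z = 0, each flush with a corner of the seat.

B is a spool: two coaxial disc flanges of radius 91 mm and thickness 16 mm, joined by a core cylinder of radius 67 mm and height 165 mm. The lower flange rests on z = 0 and the three cylinders share a vertical axis.

The spool is on top of the stool.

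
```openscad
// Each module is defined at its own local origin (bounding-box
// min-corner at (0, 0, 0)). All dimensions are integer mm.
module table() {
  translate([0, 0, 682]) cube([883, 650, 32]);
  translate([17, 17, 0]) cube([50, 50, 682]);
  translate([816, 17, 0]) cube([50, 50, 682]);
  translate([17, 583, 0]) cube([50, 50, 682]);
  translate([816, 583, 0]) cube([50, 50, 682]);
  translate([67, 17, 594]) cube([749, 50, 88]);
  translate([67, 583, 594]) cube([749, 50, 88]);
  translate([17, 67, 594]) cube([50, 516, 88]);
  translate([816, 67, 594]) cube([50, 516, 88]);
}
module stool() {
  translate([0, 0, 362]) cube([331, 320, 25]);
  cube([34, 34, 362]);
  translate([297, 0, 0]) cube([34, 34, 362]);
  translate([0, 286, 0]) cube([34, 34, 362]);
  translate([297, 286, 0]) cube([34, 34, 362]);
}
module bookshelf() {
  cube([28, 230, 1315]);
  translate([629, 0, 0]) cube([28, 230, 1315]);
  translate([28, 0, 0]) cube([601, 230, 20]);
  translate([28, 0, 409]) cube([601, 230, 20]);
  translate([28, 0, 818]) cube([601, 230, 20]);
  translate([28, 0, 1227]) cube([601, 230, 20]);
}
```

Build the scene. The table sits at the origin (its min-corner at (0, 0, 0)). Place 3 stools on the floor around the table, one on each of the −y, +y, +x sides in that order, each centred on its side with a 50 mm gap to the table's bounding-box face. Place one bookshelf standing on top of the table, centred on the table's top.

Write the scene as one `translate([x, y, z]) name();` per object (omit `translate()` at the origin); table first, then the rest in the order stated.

table();
translate([276, -370, 0]) stool();
translate([276, 700, 0]) stool();
translate([933, 165, 0]) stool();
translate([113, 210, 714]) bookshelf();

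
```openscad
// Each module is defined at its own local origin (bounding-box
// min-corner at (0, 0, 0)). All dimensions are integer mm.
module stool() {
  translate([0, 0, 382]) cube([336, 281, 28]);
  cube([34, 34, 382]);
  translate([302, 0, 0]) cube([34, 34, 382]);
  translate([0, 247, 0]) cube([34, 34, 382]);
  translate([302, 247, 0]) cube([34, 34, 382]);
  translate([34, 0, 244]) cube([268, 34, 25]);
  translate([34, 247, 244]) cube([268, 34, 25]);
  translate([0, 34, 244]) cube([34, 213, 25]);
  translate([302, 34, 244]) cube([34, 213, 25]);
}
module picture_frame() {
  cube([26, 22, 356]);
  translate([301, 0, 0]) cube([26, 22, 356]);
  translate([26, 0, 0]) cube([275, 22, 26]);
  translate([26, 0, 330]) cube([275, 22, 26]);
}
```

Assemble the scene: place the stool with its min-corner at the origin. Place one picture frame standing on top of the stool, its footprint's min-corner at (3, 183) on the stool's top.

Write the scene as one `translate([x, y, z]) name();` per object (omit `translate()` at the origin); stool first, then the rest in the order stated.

stool();
translate([3, 183, 410]) picture_frame();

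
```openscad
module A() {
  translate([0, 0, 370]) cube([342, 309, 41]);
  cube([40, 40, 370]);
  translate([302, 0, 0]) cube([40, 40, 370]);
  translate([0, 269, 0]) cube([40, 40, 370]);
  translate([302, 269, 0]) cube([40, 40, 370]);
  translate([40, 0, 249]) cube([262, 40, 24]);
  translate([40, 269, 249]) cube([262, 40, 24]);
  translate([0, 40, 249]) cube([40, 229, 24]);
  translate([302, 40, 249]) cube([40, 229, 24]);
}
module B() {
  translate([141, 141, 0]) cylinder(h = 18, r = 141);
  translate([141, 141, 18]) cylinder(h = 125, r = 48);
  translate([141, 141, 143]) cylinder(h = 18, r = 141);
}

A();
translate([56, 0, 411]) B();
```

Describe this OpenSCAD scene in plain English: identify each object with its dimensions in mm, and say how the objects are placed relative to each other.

A is a simple wooden stool: a rectangular seat 342 mm (x) by 309 mm (y), 41 mm thick, top face at z = 411 mm, on four square legs, each 40×40 mm in cross-section. The legs rest on z = 0, each flush with a corner of the seat. Four stretchers, 40 mm wide and 24 mm tall, connect adjacent legs with their undersides at z = 249 mm, each running between the inner faces of the legs it joins and aligned with the legs' outer faces on the other axis.

B is a spool: two coaxial disc flanges of radius 141 mm and thickness 18 mm, joined by a core cylinder of radius 48 mm and height 125 mm. The lower flange rests on z = 0 and the three cylinders share a vertical axis.

The spool is on top of the stool.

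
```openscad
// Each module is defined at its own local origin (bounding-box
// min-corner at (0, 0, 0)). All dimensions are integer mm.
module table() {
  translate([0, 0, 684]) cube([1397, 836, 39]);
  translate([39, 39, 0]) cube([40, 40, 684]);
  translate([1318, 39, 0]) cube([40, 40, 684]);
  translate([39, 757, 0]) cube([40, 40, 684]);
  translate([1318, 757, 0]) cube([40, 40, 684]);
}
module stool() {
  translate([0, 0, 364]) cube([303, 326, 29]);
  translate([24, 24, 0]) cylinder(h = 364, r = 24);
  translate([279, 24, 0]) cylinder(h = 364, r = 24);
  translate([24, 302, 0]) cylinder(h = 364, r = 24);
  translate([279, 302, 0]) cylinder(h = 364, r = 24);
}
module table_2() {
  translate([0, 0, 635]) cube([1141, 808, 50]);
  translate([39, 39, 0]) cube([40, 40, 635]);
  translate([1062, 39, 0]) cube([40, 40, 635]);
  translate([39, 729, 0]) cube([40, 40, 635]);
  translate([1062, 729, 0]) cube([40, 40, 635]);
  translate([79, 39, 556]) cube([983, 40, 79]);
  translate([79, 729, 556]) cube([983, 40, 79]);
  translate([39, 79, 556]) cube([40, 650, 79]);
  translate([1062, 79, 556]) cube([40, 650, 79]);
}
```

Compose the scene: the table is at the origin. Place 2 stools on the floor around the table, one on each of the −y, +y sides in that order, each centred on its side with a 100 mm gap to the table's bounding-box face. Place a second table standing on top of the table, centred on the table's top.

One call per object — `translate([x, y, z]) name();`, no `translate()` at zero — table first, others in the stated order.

table();
translate([547, -426, 0]) stool();
translate([547, 936, 0]) stool();
translate([128, 14, 723]) table_2();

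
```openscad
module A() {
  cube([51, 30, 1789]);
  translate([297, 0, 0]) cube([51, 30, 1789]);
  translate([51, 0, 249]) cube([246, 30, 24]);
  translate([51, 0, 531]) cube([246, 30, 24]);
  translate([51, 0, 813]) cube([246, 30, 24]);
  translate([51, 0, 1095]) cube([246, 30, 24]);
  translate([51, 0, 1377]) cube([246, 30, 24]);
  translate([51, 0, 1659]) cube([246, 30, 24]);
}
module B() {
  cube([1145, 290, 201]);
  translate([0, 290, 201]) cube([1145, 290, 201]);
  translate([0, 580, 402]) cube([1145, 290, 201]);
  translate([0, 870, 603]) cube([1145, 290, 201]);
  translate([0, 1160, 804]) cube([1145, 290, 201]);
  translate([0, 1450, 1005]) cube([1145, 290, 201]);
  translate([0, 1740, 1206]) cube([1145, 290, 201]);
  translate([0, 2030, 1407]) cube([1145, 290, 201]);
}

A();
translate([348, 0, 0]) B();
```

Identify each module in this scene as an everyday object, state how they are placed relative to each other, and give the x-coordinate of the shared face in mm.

A is a ladder. B is a staircase. The staircase is against the ladder's +x side, with their −y faces flush. The x-coordinate of the shared face is 348 mm.

The ladder's +x face and the staircase's −x face are both at x = 348 mm.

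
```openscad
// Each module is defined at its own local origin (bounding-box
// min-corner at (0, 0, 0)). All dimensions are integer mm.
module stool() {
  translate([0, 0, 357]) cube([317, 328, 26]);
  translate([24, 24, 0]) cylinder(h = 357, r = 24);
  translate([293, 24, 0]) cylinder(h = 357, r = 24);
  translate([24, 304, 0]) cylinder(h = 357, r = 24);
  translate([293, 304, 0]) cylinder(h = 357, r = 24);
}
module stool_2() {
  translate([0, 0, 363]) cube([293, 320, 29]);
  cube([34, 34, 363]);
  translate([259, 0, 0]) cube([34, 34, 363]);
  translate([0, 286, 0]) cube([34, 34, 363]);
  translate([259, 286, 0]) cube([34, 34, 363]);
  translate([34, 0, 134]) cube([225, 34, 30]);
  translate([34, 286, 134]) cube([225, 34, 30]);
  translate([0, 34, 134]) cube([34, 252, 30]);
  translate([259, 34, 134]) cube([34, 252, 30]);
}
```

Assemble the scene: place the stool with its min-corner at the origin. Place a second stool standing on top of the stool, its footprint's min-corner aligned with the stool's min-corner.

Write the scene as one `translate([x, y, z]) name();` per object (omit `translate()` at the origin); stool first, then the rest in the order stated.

stool();
translate([0, 0, 383]) stool_2();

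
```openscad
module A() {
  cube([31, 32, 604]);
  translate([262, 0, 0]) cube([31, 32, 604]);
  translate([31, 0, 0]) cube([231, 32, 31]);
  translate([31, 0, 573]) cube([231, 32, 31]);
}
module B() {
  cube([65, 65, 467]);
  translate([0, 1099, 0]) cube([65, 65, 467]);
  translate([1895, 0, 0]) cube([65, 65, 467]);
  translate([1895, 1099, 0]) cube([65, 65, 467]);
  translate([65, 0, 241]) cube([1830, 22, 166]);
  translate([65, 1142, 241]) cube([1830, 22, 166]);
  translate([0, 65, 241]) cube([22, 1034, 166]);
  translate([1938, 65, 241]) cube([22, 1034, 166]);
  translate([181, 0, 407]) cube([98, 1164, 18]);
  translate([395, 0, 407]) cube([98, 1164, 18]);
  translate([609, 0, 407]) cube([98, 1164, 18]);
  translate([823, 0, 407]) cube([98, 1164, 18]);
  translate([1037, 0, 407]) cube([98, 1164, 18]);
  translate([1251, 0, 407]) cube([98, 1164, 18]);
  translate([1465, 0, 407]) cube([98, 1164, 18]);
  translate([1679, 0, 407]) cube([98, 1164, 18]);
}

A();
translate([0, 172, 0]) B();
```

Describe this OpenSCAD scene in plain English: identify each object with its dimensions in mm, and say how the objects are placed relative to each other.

A is a picture frame with a 231×542 mm rectangular opening (x by z) and a uniform 31 mm border on every side. Frame depth is 32 mm along y. It is built from two vertical stiles running the full outside height and two horizontal rails spanning the gap between the stiles.

B is a bed frame 1960 mm long (x) by 1164 mm wide (y). Four 65×65 mm corner posts, 467 mm tall, at the corners of the footprint. Four rails of 22 mm thickness and 166 mm height run between adjacent posts with their undersides at z = 241 mm, their outer faces flush with the outside of the frame (the two x-running rails run between the posts' inner faces; the two y-running rails run between the posts' inner faces). 8 slats, each 98 mm wide (x) and 18 mm thick, lie across the top of the two x-running rails, running the full 1164 mm width of the frame in y; the slats are evenly spaced along x between the inner faces of the end posts with equal gaps (rounded down to the nearest mm) at the −x end and between each pair — any rounding remainder accumulates at the +x end.

The bed frame is on the floor beside the picture frame on its +y side.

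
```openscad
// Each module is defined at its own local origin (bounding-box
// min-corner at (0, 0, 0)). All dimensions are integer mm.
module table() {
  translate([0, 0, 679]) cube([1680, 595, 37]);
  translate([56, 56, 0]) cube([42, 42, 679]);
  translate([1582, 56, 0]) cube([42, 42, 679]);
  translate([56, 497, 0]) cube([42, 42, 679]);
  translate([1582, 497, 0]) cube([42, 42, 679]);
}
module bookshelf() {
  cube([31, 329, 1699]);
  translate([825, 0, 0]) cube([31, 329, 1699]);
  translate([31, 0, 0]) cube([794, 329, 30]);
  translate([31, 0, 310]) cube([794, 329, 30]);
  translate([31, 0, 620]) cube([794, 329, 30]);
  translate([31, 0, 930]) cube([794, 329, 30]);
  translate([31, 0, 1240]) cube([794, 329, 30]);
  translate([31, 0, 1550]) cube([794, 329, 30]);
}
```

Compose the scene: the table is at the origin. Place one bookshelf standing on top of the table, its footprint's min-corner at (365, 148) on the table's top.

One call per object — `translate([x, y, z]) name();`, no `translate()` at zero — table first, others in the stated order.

table();
translate([365, 148, 716]) bookshelf();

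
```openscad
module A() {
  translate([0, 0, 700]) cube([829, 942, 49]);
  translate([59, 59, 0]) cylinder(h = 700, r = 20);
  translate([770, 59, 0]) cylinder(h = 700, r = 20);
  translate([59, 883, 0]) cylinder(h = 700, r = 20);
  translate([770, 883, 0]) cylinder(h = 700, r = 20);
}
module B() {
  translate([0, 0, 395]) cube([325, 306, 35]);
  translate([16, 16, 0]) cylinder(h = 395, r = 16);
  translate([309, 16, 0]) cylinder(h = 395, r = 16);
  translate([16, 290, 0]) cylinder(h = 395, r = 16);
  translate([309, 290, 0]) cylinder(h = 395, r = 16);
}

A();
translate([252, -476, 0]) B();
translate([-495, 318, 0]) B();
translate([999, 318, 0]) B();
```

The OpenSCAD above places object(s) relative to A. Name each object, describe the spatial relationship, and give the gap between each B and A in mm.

A is a table. B is a stool. Three stools sit around the table at the −y, −x, +x sides. The gap between each stool and the table is 170 mm.

Each stool's nearest face is 170 mm from the table's bounding box.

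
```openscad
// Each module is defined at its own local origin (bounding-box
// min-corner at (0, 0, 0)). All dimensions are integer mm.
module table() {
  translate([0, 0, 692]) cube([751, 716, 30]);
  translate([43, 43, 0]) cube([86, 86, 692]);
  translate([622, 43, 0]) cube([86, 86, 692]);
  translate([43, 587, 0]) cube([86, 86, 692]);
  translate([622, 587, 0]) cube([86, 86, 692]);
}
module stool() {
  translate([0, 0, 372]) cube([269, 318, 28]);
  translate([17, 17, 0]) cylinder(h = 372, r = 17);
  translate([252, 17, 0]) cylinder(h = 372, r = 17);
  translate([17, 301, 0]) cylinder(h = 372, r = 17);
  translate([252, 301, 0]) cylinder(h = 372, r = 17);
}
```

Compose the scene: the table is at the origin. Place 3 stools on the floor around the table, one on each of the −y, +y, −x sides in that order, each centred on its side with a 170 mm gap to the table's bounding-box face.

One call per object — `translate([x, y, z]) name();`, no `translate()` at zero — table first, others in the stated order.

table();
translate([241, -488, 0]) stool();
translate([241, 886, 0]) stool();
translate([-439, 199, 0]) stool();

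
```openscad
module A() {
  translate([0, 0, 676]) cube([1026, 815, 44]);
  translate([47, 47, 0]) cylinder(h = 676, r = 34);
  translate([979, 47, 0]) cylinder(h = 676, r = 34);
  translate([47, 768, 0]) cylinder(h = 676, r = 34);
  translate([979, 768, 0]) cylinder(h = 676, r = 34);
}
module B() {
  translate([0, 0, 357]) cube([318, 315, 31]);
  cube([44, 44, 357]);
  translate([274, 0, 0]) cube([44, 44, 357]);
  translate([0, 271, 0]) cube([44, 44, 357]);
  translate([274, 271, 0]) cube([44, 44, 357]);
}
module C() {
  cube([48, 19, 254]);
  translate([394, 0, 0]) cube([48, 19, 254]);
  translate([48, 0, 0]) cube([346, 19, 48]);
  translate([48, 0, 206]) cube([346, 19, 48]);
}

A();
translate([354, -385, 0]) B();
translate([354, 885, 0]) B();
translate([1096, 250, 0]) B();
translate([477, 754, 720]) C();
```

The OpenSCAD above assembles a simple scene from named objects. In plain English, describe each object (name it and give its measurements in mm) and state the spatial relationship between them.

A is a table with a 1026×815 mm rectangular top, 44 mm thick, top surface at z = 720 mm, supported by four round legs of 68 mm diameter, each leg's bounding box inset 13 mm from the nearest pair of top edges, running from the floor.

B is a four-legged stool. The seat is 318×315 mm, 31 mm thick, top at z = 388 mm. It stands on four square legs, each 44×44 mm in cross-section, from z = 0 to the seat underside, each flush with a corner of the seat.

C is a rectangular picture frame lying in the x–z plane (depth along y). The opening is 346 mm wide (x) by 158 mm tall (z), surrounded by a border 48 mm wide on all four sides. The frame is 19 mm deep and is made of two full-height vertical stiles with two horizontal rails fitted between them.

Three stools sit around the table at the −y, +y, +x sides. The picture frame is on top of the table.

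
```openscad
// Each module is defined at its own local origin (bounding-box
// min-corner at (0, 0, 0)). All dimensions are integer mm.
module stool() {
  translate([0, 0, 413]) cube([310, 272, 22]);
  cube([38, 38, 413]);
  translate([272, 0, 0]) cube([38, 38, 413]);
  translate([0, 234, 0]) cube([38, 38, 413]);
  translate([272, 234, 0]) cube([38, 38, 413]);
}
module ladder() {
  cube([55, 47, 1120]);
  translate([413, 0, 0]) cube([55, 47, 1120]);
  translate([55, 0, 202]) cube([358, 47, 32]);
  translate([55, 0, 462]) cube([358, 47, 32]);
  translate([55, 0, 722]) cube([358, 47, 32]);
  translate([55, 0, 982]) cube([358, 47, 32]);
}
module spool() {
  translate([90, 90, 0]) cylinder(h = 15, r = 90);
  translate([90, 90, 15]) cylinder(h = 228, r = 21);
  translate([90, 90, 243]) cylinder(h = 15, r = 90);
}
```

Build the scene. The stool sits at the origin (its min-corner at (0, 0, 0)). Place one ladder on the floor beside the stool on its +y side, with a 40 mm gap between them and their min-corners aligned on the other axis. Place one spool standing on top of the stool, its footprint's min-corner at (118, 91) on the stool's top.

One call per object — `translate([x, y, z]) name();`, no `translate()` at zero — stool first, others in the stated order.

stool();
translate([0, 312, 0]) ladder();
translate([118, 91, 435]) spool();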